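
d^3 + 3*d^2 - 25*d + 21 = (d - 3)*(d - 1)*(d + 7)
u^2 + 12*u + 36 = (u + 6)^2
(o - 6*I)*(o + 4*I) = o^2 - 2*I*o + 24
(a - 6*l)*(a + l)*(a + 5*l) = a^3 - 31*a*l^2 - 30*l^3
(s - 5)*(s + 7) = s^2 + 2*s - 35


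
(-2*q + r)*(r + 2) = -2*q*r - 4*q + r^2 + 2*r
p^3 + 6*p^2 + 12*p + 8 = (p + 2)^3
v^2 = v^2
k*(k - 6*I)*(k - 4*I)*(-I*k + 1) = -I*k^4 - 9*k^3 + 14*I*k^2 - 24*k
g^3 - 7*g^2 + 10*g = g*(g - 5)*(g - 2)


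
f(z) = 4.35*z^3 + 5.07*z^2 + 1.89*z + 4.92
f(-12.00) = -6804.48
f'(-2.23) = 44.17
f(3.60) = 280.38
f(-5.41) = -545.70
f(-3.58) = -136.46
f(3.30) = 222.70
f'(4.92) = 367.67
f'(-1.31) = 11.00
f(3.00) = 173.67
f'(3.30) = 177.47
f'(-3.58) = 132.84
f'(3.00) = 149.76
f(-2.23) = -22.32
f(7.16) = 1875.09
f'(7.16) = 743.51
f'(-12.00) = 1759.41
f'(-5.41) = 328.98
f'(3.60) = 207.52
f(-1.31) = 1.37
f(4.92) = 655.01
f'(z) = 13.05*z^2 + 10.14*z + 1.89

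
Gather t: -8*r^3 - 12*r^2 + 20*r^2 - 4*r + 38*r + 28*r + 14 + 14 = -8*r^3 + 8*r^2 + 62*r + 28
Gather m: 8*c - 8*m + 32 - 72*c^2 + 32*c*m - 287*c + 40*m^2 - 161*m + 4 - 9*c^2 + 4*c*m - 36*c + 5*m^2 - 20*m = -81*c^2 - 315*c + 45*m^2 + m*(36*c - 189) + 36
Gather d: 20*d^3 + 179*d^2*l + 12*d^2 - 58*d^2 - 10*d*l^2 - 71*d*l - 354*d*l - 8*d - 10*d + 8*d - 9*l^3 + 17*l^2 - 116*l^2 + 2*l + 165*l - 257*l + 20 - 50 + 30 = 20*d^3 + d^2*(179*l - 46) + d*(-10*l^2 - 425*l - 10) - 9*l^3 - 99*l^2 - 90*l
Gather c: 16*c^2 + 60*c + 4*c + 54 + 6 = 16*c^2 + 64*c + 60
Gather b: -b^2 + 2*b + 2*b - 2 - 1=-b^2 + 4*b - 3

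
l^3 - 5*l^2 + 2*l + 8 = (l - 4)*(l - 2)*(l + 1)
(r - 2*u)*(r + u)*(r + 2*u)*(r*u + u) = r^4*u + r^3*u^2 + r^3*u - 4*r^2*u^3 + r^2*u^2 - 4*r*u^4 - 4*r*u^3 - 4*u^4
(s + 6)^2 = s^2 + 12*s + 36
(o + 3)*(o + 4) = o^2 + 7*o + 12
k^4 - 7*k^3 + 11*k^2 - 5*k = k*(k - 5)*(k - 1)^2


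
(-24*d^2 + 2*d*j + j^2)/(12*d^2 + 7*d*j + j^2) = (-24*d^2 + 2*d*j + j^2)/(12*d^2 + 7*d*j + j^2)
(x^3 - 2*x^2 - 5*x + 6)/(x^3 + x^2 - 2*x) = (x - 3)/x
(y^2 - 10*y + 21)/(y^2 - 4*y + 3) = (y - 7)/(y - 1)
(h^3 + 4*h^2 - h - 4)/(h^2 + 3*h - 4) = h + 1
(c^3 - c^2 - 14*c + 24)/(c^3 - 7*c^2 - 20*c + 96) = (c - 2)/(c - 8)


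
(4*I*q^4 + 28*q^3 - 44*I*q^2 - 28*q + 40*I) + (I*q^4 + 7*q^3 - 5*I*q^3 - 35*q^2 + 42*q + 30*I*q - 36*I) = 5*I*q^4 + 35*q^3 - 5*I*q^3 - 35*q^2 - 44*I*q^2 + 14*q + 30*I*q + 4*I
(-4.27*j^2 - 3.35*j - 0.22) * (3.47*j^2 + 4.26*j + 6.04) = -14.8169*j^4 - 29.8147*j^3 - 40.8252*j^2 - 21.1712*j - 1.3288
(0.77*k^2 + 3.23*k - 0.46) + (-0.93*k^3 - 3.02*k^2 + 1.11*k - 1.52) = -0.93*k^3 - 2.25*k^2 + 4.34*k - 1.98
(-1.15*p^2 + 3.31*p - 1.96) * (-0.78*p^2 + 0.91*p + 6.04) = 0.897*p^4 - 3.6283*p^3 - 2.4051*p^2 + 18.2088*p - 11.8384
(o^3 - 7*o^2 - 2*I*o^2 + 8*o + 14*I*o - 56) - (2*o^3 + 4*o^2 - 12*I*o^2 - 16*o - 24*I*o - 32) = -o^3 - 11*o^2 + 10*I*o^2 + 24*o + 38*I*o - 24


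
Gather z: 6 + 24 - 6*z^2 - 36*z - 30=-6*z^2 - 36*z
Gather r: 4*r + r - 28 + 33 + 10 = 5*r + 15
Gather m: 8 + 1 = 9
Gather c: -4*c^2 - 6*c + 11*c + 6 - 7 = -4*c^2 + 5*c - 1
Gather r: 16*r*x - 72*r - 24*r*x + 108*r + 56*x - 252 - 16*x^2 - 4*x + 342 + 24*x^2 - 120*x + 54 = r*(36 - 8*x) + 8*x^2 - 68*x + 144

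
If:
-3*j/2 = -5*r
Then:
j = 10*r/3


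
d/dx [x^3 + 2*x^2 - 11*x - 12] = 3*x^2 + 4*x - 11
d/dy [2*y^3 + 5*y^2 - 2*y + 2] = 6*y^2 + 10*y - 2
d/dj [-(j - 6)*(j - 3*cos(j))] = -j + (6 - j)*(3*sin(j) + 1) + 3*cos(j)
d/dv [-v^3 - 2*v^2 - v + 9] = -3*v^2 - 4*v - 1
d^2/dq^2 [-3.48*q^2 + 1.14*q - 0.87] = -6.96000000000000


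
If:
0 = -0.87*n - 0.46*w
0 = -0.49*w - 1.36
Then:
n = 1.47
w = -2.78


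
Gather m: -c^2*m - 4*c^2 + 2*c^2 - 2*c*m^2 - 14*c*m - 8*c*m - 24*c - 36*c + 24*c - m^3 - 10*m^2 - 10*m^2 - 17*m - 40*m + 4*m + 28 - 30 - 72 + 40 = -2*c^2 - 36*c - m^3 + m^2*(-2*c - 20) + m*(-c^2 - 22*c - 53) - 34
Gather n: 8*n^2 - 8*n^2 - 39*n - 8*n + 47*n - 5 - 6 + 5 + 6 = 0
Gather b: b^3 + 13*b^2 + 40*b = b^3 + 13*b^2 + 40*b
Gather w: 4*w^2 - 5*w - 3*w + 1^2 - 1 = 4*w^2 - 8*w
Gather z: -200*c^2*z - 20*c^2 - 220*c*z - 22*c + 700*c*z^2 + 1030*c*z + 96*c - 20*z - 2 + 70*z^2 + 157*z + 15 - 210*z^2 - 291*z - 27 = -20*c^2 + 74*c + z^2*(700*c - 140) + z*(-200*c^2 + 810*c - 154) - 14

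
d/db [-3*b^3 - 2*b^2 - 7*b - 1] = -9*b^2 - 4*b - 7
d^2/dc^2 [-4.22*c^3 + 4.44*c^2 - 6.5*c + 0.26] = 8.88 - 25.32*c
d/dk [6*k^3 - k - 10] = 18*k^2 - 1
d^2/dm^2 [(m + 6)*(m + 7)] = 2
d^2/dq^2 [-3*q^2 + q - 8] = -6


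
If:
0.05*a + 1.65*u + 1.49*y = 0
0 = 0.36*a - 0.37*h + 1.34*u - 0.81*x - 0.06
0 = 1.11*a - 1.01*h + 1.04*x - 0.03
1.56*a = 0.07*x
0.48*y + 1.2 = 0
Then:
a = 0.11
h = 2.66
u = 2.25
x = 2.49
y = -2.50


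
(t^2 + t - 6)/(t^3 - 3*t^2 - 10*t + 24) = 1/(t - 4)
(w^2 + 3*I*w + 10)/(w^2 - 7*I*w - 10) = (w + 5*I)/(w - 5*I)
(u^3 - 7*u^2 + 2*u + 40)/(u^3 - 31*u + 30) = (u^2 - 2*u - 8)/(u^2 + 5*u - 6)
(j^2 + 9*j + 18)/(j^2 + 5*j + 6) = (j + 6)/(j + 2)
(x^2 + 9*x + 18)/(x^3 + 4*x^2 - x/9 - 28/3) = 9*(x + 6)/(9*x^2 + 9*x - 28)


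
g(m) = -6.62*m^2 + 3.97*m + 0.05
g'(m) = 3.97 - 13.24*m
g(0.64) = -0.12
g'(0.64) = -4.50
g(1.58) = -10.20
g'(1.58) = -16.95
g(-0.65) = -5.33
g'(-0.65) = 12.58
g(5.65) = -188.85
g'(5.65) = -70.84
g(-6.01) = -262.92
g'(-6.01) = 83.54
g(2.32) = -26.37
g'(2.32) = -26.75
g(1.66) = -11.60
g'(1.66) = -18.01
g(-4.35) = -142.49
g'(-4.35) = 61.56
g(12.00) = -905.59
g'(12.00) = -154.91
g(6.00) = -214.45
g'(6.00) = -75.47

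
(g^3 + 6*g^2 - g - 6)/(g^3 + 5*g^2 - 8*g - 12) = (g - 1)/(g - 2)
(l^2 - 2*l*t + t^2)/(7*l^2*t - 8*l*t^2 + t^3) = (-l + t)/(t*(-7*l + t))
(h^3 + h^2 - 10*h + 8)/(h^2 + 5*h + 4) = (h^2 - 3*h + 2)/(h + 1)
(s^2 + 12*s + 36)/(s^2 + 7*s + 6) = (s + 6)/(s + 1)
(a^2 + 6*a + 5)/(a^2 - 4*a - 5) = (a + 5)/(a - 5)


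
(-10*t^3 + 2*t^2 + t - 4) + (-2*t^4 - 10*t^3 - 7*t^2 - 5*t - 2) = -2*t^4 - 20*t^3 - 5*t^2 - 4*t - 6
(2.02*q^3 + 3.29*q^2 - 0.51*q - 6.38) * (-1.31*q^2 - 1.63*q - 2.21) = -2.6462*q^5 - 7.6025*q^4 - 9.1588*q^3 + 1.9182*q^2 + 11.5265*q + 14.0998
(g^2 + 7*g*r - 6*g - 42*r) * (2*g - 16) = 2*g^3 + 14*g^2*r - 28*g^2 - 196*g*r + 96*g + 672*r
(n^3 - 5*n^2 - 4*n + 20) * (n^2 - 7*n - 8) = n^5 - 12*n^4 + 23*n^3 + 88*n^2 - 108*n - 160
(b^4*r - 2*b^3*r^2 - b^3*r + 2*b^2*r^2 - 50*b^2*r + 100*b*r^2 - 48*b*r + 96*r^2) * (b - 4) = b^5*r - 2*b^4*r^2 - 5*b^4*r + 10*b^3*r^2 - 46*b^3*r + 92*b^2*r^2 + 152*b^2*r - 304*b*r^2 + 192*b*r - 384*r^2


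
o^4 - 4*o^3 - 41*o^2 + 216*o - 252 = (o - 6)*(o - 3)*(o - 2)*(o + 7)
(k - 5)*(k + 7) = k^2 + 2*k - 35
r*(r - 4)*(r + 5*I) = r^3 - 4*r^2 + 5*I*r^2 - 20*I*r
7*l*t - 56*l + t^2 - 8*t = (7*l + t)*(t - 8)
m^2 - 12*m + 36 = (m - 6)^2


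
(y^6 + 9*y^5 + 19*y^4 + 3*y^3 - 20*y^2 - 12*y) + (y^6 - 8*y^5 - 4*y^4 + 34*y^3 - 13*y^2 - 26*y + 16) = 2*y^6 + y^5 + 15*y^4 + 37*y^3 - 33*y^2 - 38*y + 16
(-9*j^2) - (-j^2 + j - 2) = -8*j^2 - j + 2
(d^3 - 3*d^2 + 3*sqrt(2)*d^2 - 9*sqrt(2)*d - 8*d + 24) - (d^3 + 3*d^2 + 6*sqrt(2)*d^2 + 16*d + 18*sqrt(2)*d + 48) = -6*d^2 - 3*sqrt(2)*d^2 - 27*sqrt(2)*d - 24*d - 24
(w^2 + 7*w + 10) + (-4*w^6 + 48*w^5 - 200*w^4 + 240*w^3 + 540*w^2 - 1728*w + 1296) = -4*w^6 + 48*w^5 - 200*w^4 + 240*w^3 + 541*w^2 - 1721*w + 1306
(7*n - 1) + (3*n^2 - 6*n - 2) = 3*n^2 + n - 3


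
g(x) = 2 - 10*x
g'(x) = -10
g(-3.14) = 33.40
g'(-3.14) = -10.00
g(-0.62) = 8.20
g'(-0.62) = -10.00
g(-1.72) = 19.20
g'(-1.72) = -10.00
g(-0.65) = 8.50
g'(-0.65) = -10.00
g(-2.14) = 23.40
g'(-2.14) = -10.00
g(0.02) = 1.80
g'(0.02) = -10.00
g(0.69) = -4.90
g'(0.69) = -10.00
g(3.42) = -32.20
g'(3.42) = -10.00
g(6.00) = -58.00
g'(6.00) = -10.00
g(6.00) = -58.00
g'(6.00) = -10.00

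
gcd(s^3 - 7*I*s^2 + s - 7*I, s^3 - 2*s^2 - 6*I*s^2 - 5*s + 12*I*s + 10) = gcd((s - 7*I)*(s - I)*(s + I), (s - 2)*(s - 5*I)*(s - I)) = s - I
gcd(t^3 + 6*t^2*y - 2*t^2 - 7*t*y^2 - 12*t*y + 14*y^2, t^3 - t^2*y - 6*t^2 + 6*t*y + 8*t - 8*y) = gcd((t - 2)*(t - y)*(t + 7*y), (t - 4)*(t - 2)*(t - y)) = -t^2 + t*y + 2*t - 2*y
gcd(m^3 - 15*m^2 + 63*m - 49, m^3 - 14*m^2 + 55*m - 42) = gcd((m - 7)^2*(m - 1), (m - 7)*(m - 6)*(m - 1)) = m^2 - 8*m + 7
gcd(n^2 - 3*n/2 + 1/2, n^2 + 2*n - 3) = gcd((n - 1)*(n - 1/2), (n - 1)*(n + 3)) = n - 1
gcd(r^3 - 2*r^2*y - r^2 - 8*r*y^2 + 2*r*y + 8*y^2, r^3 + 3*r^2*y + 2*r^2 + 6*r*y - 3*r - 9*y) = r - 1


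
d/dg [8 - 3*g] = -3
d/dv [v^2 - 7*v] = 2*v - 7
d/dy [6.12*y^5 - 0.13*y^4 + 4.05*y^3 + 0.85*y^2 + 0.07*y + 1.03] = 30.6*y^4 - 0.52*y^3 + 12.15*y^2 + 1.7*y + 0.07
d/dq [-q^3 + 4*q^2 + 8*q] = -3*q^2 + 8*q + 8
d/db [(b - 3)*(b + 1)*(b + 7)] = 3*b^2 + 10*b - 17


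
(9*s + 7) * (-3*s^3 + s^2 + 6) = -27*s^4 - 12*s^3 + 7*s^2 + 54*s + 42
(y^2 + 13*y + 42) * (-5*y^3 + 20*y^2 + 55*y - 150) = -5*y^5 - 45*y^4 + 105*y^3 + 1405*y^2 + 360*y - 6300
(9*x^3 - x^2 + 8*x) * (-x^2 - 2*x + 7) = -9*x^5 - 17*x^4 + 57*x^3 - 23*x^2 + 56*x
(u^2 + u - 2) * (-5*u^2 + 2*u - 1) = -5*u^4 - 3*u^3 + 11*u^2 - 5*u + 2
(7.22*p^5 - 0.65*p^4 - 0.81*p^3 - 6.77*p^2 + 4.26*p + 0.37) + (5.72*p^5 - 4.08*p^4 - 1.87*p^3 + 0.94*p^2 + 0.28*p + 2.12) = 12.94*p^5 - 4.73*p^4 - 2.68*p^3 - 5.83*p^2 + 4.54*p + 2.49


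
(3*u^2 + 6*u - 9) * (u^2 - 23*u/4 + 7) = 3*u^4 - 45*u^3/4 - 45*u^2/2 + 375*u/4 - 63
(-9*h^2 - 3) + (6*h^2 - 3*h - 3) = -3*h^2 - 3*h - 6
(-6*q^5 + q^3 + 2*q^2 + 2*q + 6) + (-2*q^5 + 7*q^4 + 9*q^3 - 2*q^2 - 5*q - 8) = -8*q^5 + 7*q^4 + 10*q^3 - 3*q - 2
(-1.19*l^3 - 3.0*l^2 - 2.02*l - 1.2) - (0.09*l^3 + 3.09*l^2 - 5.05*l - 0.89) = -1.28*l^3 - 6.09*l^2 + 3.03*l - 0.31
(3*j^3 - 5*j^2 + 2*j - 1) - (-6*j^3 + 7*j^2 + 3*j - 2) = 9*j^3 - 12*j^2 - j + 1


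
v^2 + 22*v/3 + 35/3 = (v + 7/3)*(v + 5)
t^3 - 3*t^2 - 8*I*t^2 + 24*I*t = t*(t - 3)*(t - 8*I)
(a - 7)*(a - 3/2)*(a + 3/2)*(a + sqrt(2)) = a^4 - 7*a^3 + sqrt(2)*a^3 - 7*sqrt(2)*a^2 - 9*a^2/4 - 9*sqrt(2)*a/4 + 63*a/4 + 63*sqrt(2)/4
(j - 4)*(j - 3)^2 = j^3 - 10*j^2 + 33*j - 36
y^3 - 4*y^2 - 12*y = y*(y - 6)*(y + 2)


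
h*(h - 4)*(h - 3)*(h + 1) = h^4 - 6*h^3 + 5*h^2 + 12*h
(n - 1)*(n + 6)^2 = n^3 + 11*n^2 + 24*n - 36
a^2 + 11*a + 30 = (a + 5)*(a + 6)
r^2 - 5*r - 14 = (r - 7)*(r + 2)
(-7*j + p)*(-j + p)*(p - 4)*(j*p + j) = 7*j^3*p^2 - 21*j^3*p - 28*j^3 - 8*j^2*p^3 + 24*j^2*p^2 + 32*j^2*p + j*p^4 - 3*j*p^3 - 4*j*p^2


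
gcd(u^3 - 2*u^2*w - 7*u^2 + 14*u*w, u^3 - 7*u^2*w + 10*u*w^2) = u^2 - 2*u*w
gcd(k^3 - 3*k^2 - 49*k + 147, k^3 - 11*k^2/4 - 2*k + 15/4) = k - 3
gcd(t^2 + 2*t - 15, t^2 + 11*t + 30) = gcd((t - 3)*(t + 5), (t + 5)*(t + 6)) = t + 5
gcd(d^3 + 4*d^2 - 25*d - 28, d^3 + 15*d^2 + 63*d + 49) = d^2 + 8*d + 7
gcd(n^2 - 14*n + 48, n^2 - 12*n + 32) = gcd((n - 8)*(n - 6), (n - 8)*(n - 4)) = n - 8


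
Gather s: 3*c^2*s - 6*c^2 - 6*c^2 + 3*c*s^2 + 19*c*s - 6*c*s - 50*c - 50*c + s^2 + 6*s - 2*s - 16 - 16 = -12*c^2 - 100*c + s^2*(3*c + 1) + s*(3*c^2 + 13*c + 4) - 32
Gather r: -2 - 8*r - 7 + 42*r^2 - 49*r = 42*r^2 - 57*r - 9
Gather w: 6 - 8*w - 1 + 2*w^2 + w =2*w^2 - 7*w + 5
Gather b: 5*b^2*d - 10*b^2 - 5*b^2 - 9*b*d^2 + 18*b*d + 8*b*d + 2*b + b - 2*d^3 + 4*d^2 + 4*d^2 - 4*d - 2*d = b^2*(5*d - 15) + b*(-9*d^2 + 26*d + 3) - 2*d^3 + 8*d^2 - 6*d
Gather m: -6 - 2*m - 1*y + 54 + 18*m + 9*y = 16*m + 8*y + 48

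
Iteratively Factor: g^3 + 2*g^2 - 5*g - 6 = (g - 2)*(g^2 + 4*g + 3) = (g - 2)*(g + 1)*(g + 3)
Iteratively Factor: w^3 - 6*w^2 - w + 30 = (w - 5)*(w^2 - w - 6) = (w - 5)*(w + 2)*(w - 3)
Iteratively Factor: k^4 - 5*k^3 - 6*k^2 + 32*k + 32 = (k - 4)*(k^3 - k^2 - 10*k - 8) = (k - 4)*(k + 2)*(k^2 - 3*k - 4) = (k - 4)^2*(k + 2)*(k + 1)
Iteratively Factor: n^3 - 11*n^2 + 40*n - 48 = (n - 3)*(n^2 - 8*n + 16) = (n - 4)*(n - 3)*(n - 4)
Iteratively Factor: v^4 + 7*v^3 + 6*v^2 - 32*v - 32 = (v + 4)*(v^3 + 3*v^2 - 6*v - 8) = (v - 2)*(v + 4)*(v^2 + 5*v + 4) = (v - 2)*(v + 4)^2*(v + 1)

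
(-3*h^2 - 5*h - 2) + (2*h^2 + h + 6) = -h^2 - 4*h + 4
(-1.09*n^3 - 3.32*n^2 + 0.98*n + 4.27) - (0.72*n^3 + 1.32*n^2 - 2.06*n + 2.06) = -1.81*n^3 - 4.64*n^2 + 3.04*n + 2.21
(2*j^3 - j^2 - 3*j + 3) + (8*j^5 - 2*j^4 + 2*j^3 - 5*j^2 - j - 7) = 8*j^5 - 2*j^4 + 4*j^3 - 6*j^2 - 4*j - 4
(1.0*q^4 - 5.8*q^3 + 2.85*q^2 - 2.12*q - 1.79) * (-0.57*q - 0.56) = -0.57*q^5 + 2.746*q^4 + 1.6235*q^3 - 0.3876*q^2 + 2.2075*q + 1.0024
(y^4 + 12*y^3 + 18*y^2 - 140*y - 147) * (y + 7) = y^5 + 19*y^4 + 102*y^3 - 14*y^2 - 1127*y - 1029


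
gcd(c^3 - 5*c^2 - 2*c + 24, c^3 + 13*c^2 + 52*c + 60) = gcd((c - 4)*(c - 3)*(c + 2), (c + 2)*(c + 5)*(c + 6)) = c + 2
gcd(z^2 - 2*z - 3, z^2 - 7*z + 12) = z - 3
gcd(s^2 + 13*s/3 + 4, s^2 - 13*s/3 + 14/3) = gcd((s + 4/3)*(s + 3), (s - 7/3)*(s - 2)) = 1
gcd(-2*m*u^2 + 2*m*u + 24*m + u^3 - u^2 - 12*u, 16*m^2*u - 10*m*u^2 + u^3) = -2*m + u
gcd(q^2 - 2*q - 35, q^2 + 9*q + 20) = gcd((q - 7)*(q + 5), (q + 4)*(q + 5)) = q + 5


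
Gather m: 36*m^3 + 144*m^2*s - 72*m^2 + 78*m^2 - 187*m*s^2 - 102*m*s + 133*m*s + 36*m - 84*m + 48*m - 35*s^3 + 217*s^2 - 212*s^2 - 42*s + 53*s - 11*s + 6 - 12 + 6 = 36*m^3 + m^2*(144*s + 6) + m*(-187*s^2 + 31*s) - 35*s^3 + 5*s^2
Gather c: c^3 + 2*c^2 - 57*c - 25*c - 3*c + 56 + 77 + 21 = c^3 + 2*c^2 - 85*c + 154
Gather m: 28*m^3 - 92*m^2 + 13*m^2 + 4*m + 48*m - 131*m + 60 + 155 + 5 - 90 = 28*m^3 - 79*m^2 - 79*m + 130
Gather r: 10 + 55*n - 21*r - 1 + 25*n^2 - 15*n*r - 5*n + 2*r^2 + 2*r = 25*n^2 + 50*n + 2*r^2 + r*(-15*n - 19) + 9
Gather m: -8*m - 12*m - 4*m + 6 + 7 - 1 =12 - 24*m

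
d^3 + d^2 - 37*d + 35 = (d - 5)*(d - 1)*(d + 7)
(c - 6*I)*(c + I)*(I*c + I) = I*c^3 + 5*c^2 + I*c^2 + 5*c + 6*I*c + 6*I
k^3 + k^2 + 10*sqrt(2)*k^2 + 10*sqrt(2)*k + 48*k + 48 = (k + 1)*(k + 4*sqrt(2))*(k + 6*sqrt(2))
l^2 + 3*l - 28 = (l - 4)*(l + 7)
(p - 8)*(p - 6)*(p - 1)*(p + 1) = p^4 - 14*p^3 + 47*p^2 + 14*p - 48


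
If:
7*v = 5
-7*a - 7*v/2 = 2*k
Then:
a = -2*k/7 - 5/14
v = 5/7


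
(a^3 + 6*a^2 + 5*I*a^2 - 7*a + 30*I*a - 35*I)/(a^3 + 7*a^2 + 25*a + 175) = (a - 1)/(a - 5*I)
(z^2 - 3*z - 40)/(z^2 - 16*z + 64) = (z + 5)/(z - 8)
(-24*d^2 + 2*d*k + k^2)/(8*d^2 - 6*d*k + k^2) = (-6*d - k)/(2*d - k)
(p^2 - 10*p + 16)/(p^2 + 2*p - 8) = (p - 8)/(p + 4)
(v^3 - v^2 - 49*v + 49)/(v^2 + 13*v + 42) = (v^2 - 8*v + 7)/(v + 6)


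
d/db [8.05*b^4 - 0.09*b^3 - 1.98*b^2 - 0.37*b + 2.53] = 32.2*b^3 - 0.27*b^2 - 3.96*b - 0.37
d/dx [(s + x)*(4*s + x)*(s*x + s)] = s*(4*s^2 + 10*s*x + 5*s + 3*x^2 + 2*x)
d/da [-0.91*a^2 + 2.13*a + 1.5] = 2.13 - 1.82*a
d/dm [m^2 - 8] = 2*m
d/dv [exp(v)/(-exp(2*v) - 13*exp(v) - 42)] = (exp(2*v) - 42)*exp(v)/(exp(4*v) + 26*exp(3*v) + 253*exp(2*v) + 1092*exp(v) + 1764)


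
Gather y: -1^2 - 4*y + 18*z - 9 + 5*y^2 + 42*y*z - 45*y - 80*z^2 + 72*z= 5*y^2 + y*(42*z - 49) - 80*z^2 + 90*z - 10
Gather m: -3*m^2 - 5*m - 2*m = -3*m^2 - 7*m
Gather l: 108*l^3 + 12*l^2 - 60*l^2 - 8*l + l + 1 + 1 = 108*l^3 - 48*l^2 - 7*l + 2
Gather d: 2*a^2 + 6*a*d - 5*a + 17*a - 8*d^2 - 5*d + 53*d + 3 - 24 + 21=2*a^2 + 12*a - 8*d^2 + d*(6*a + 48)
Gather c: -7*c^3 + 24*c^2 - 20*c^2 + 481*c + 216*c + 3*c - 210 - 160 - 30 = -7*c^3 + 4*c^2 + 700*c - 400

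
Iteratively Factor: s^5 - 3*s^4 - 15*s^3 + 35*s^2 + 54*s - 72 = (s - 4)*(s^4 + s^3 - 11*s^2 - 9*s + 18) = (s - 4)*(s + 3)*(s^3 - 2*s^2 - 5*s + 6) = (s - 4)*(s - 3)*(s + 3)*(s^2 + s - 2) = (s - 4)*(s - 3)*(s - 1)*(s + 3)*(s + 2)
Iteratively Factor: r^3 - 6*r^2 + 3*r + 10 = (r - 2)*(r^2 - 4*r - 5) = (r - 2)*(r + 1)*(r - 5)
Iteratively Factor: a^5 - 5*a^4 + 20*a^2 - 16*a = (a)*(a^4 - 5*a^3 + 20*a - 16) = a*(a + 2)*(a^3 - 7*a^2 + 14*a - 8) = a*(a - 1)*(a + 2)*(a^2 - 6*a + 8) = a*(a - 4)*(a - 1)*(a + 2)*(a - 2)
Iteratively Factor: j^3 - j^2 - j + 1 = (j - 1)*(j^2 - 1) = (j - 1)^2*(j + 1)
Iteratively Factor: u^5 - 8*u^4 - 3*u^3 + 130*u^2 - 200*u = (u - 5)*(u^4 - 3*u^3 - 18*u^2 + 40*u) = (u - 5)*(u + 4)*(u^3 - 7*u^2 + 10*u) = (u - 5)^2*(u + 4)*(u^2 - 2*u) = u*(u - 5)^2*(u + 4)*(u - 2)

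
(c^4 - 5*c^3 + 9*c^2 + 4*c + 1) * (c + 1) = c^5 - 4*c^4 + 4*c^3 + 13*c^2 + 5*c + 1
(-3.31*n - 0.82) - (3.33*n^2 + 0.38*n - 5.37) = -3.33*n^2 - 3.69*n + 4.55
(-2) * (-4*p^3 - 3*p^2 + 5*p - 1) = 8*p^3 + 6*p^2 - 10*p + 2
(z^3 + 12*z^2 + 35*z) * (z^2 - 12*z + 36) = z^5 - 73*z^3 + 12*z^2 + 1260*z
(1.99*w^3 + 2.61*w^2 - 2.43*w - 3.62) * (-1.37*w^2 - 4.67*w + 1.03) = -2.7263*w^5 - 12.869*w^4 - 6.8099*w^3 + 18.9958*w^2 + 14.4025*w - 3.7286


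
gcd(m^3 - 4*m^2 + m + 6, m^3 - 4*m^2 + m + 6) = m^3 - 4*m^2 + m + 6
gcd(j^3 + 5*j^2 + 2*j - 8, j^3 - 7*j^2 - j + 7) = j - 1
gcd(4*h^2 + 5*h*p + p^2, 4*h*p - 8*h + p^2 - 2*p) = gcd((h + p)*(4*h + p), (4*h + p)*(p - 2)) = 4*h + p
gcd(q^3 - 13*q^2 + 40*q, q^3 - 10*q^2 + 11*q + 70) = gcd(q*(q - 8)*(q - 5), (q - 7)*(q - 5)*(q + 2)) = q - 5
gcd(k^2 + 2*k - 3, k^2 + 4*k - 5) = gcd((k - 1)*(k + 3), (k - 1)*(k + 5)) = k - 1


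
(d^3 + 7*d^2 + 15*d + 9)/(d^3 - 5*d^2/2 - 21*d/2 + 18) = 2*(d^2 + 4*d + 3)/(2*d^2 - 11*d + 12)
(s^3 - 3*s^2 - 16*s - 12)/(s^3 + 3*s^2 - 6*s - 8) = (s^2 - 4*s - 12)/(s^2 + 2*s - 8)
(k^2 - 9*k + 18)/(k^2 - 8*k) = (k^2 - 9*k + 18)/(k*(k - 8))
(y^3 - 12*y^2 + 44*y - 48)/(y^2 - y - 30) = (y^2 - 6*y + 8)/(y + 5)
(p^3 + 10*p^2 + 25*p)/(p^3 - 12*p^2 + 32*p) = (p^2 + 10*p + 25)/(p^2 - 12*p + 32)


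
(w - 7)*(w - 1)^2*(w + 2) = w^4 - 7*w^3 - 3*w^2 + 23*w - 14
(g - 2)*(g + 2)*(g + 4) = g^3 + 4*g^2 - 4*g - 16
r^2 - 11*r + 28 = (r - 7)*(r - 4)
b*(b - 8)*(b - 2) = b^3 - 10*b^2 + 16*b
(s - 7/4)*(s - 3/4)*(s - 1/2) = s^3 - 3*s^2 + 41*s/16 - 21/32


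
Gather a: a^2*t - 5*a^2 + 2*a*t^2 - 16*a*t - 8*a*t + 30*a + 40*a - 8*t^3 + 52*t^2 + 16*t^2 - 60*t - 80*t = a^2*(t - 5) + a*(2*t^2 - 24*t + 70) - 8*t^3 + 68*t^2 - 140*t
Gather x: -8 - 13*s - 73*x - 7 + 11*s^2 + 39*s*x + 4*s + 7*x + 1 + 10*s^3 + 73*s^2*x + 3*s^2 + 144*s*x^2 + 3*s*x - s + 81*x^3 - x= 10*s^3 + 14*s^2 + 144*s*x^2 - 10*s + 81*x^3 + x*(73*s^2 + 42*s - 67) - 14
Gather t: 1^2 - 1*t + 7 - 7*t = 8 - 8*t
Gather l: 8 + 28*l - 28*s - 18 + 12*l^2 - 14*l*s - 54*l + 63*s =12*l^2 + l*(-14*s - 26) + 35*s - 10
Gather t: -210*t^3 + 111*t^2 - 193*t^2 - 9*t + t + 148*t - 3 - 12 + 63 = -210*t^3 - 82*t^2 + 140*t + 48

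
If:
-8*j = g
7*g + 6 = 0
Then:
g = -6/7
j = 3/28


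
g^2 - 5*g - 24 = (g - 8)*(g + 3)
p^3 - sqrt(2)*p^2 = p^2*(p - sqrt(2))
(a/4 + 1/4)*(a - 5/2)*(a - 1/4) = a^3/4 - 7*a^2/16 - 17*a/32 + 5/32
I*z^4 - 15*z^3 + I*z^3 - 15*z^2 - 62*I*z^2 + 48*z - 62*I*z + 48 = (z + I)*(z + 6*I)*(z + 8*I)*(I*z + I)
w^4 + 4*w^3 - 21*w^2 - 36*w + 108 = (w - 3)*(w - 2)*(w + 3)*(w + 6)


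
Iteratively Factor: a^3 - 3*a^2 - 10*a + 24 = (a - 4)*(a^2 + a - 6) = (a - 4)*(a + 3)*(a - 2)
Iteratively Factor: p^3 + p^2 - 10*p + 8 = (p + 4)*(p^2 - 3*p + 2) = (p - 1)*(p + 4)*(p - 2)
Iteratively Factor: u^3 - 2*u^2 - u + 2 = (u - 1)*(u^2 - u - 2) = (u - 1)*(u + 1)*(u - 2)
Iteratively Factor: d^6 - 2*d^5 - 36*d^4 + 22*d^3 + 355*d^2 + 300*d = (d - 5)*(d^5 + 3*d^4 - 21*d^3 - 83*d^2 - 60*d) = (d - 5)*(d + 3)*(d^4 - 21*d^2 - 20*d) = (d - 5)^2*(d + 3)*(d^3 + 5*d^2 + 4*d) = (d - 5)^2*(d + 3)*(d + 4)*(d^2 + d) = d*(d - 5)^2*(d + 3)*(d + 4)*(d + 1)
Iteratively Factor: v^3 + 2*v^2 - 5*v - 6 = (v + 3)*(v^2 - v - 2) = (v - 2)*(v + 3)*(v + 1)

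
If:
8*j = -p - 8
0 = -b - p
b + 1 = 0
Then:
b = -1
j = -9/8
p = 1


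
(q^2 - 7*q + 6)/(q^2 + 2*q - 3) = (q - 6)/(q + 3)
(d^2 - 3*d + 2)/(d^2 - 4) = (d - 1)/(d + 2)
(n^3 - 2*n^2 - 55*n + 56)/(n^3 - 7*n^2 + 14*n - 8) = (n^2 - n - 56)/(n^2 - 6*n + 8)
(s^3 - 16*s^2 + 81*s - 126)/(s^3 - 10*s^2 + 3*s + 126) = (s - 3)/(s + 3)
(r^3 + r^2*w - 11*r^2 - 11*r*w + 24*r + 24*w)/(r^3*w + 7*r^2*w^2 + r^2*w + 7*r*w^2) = (r^3 + r^2*w - 11*r^2 - 11*r*w + 24*r + 24*w)/(r*w*(r^2 + 7*r*w + r + 7*w))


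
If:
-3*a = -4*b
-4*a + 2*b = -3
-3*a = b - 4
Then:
No Solution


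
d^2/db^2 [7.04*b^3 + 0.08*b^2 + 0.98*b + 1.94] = 42.24*b + 0.16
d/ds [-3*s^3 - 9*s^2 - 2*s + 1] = -9*s^2 - 18*s - 2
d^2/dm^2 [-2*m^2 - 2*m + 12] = -4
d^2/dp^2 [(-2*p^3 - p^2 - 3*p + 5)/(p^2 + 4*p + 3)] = 2*(-25*p^3 - 48*p^2 + 33*p + 92)/(p^6 + 12*p^5 + 57*p^4 + 136*p^3 + 171*p^2 + 108*p + 27)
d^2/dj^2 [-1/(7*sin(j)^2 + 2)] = 14*(14*sin(j)^4 - 25*sin(j)^2 + 2)/(7*sin(j)^2 + 2)^3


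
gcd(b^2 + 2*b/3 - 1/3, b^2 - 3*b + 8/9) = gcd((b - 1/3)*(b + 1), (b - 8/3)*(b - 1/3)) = b - 1/3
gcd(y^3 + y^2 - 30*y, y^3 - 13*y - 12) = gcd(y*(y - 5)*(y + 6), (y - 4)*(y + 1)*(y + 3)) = 1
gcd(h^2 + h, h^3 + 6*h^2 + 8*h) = h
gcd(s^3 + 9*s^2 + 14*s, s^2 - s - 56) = s + 7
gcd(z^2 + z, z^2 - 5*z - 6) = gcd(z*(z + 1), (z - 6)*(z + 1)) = z + 1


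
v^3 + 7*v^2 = v^2*(v + 7)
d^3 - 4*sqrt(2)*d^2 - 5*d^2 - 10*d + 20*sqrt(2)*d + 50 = (d - 5)*(d - 5*sqrt(2))*(d + sqrt(2))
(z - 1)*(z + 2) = z^2 + z - 2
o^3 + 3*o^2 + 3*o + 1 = (o + 1)^3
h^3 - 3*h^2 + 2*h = h*(h - 2)*(h - 1)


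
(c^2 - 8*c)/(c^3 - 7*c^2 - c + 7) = c*(c - 8)/(c^3 - 7*c^2 - c + 7)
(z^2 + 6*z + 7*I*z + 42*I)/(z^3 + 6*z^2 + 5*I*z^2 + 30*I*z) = (z + 7*I)/(z*(z + 5*I))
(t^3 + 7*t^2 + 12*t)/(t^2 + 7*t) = (t^2 + 7*t + 12)/(t + 7)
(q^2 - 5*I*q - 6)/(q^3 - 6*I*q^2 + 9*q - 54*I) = (q - 2*I)/(q^2 - 3*I*q + 18)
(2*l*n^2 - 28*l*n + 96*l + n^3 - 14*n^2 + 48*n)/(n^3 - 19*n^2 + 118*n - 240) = (2*l + n)/(n - 5)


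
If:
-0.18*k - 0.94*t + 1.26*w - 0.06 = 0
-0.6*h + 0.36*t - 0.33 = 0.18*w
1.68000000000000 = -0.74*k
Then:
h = 0.504255319148936*w - 0.327458309373203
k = -2.27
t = 1.34042553191489*w + 0.370902817711328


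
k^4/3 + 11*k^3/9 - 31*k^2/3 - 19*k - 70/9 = (k/3 + 1/3)*(k - 5)*(k + 2/3)*(k + 7)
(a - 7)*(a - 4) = a^2 - 11*a + 28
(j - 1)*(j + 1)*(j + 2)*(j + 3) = j^4 + 5*j^3 + 5*j^2 - 5*j - 6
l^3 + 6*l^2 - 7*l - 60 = (l - 3)*(l + 4)*(l + 5)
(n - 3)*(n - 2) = n^2 - 5*n + 6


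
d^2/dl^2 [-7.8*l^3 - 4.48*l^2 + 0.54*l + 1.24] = -46.8*l - 8.96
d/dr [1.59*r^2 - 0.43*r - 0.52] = 3.18*r - 0.43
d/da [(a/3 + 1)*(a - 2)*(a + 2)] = a^2 + 2*a - 4/3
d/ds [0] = 0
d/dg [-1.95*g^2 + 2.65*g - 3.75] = 2.65 - 3.9*g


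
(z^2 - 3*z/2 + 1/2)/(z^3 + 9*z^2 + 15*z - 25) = (z - 1/2)/(z^2 + 10*z + 25)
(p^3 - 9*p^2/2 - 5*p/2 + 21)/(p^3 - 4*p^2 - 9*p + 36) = (p^2 - 3*p/2 - 7)/(p^2 - p - 12)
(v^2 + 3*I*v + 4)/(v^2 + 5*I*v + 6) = (v + 4*I)/(v + 6*I)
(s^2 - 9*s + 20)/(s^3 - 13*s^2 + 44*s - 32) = (s - 5)/(s^2 - 9*s + 8)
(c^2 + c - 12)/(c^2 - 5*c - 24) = (-c^2 - c + 12)/(-c^2 + 5*c + 24)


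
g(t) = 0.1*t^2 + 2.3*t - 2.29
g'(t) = 0.2*t + 2.3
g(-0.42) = -3.24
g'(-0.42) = 2.22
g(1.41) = 1.15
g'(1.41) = 2.58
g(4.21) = 9.17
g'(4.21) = 3.14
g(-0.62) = -3.68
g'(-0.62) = 2.18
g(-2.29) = -7.03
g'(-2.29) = 1.84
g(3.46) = 6.87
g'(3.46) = 2.99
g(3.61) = 7.32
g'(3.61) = 3.02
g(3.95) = 8.36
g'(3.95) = 3.09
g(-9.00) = -14.89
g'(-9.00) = 0.50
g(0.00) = -2.29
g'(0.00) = 2.30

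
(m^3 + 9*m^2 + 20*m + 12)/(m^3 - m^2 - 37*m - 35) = (m^2 + 8*m + 12)/(m^2 - 2*m - 35)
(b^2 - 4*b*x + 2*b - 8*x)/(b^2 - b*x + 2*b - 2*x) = (-b + 4*x)/(-b + x)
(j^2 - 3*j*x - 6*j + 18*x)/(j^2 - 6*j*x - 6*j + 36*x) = (-j + 3*x)/(-j + 6*x)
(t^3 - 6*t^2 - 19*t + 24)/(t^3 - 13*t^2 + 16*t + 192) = (t - 1)/(t - 8)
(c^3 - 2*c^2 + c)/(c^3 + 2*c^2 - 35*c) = (c^2 - 2*c + 1)/(c^2 + 2*c - 35)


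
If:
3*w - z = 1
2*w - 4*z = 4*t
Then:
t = 1/6 - 5*z/6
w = z/3 + 1/3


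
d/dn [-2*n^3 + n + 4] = 1 - 6*n^2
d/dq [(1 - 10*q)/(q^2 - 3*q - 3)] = (10*q^2 - 2*q + 33)/(q^4 - 6*q^3 + 3*q^2 + 18*q + 9)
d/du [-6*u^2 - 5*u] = -12*u - 5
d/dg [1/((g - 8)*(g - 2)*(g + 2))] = (-(g - 8)*(g - 2) - (g - 8)*(g + 2) - (g - 2)*(g + 2))/((g - 8)^2*(g - 2)^2*(g + 2)^2)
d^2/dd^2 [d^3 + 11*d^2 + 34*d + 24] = 6*d + 22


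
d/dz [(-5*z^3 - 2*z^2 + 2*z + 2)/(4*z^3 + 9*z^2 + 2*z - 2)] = (-37*z^4 - 36*z^3 - 16*z^2 - 28*z - 8)/(16*z^6 + 72*z^5 + 97*z^4 + 20*z^3 - 32*z^2 - 8*z + 4)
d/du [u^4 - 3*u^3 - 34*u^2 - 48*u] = 4*u^3 - 9*u^2 - 68*u - 48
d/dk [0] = 0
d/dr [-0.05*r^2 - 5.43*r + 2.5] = -0.1*r - 5.43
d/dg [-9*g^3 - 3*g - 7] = -27*g^2 - 3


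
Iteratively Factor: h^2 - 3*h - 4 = (h - 4)*(h + 1)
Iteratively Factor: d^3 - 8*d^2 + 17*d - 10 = (d - 1)*(d^2 - 7*d + 10) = (d - 2)*(d - 1)*(d - 5)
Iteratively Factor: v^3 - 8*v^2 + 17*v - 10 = (v - 2)*(v^2 - 6*v + 5) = (v - 5)*(v - 2)*(v - 1)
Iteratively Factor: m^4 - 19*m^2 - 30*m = (m + 2)*(m^3 - 2*m^2 - 15*m) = (m + 2)*(m + 3)*(m^2 - 5*m) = (m - 5)*(m + 2)*(m + 3)*(m)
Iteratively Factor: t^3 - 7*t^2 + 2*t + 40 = (t + 2)*(t^2 - 9*t + 20) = (t - 5)*(t + 2)*(t - 4)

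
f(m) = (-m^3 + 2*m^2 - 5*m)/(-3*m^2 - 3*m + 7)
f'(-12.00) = 0.30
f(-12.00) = -5.34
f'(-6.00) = 0.13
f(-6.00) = -3.83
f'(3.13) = 0.11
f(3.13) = 0.84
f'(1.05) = -140.37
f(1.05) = -7.75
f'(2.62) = -0.00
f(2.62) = 0.81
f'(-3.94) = -0.57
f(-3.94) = -4.03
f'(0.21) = -0.79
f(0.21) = -0.16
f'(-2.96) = -3.80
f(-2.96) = -5.60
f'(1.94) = -0.51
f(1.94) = 0.94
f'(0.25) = -0.83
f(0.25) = -0.19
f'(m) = (6*m + 3)*(-m^3 + 2*m^2 - 5*m)/(-3*m^2 - 3*m + 7)^2 + (-3*m^2 + 4*m - 5)/(-3*m^2 - 3*m + 7) = (3*m^4 + 6*m^3 - 42*m^2 + 28*m - 35)/(9*m^4 + 18*m^3 - 33*m^2 - 42*m + 49)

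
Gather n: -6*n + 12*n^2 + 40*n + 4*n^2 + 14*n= 16*n^2 + 48*n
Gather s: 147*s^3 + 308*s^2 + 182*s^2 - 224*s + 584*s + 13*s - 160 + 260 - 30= 147*s^3 + 490*s^2 + 373*s + 70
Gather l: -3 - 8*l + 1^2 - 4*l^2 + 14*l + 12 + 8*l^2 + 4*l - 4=4*l^2 + 10*l + 6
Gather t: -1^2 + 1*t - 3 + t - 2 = 2*t - 6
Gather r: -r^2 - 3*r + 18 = -r^2 - 3*r + 18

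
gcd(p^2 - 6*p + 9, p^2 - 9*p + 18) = p - 3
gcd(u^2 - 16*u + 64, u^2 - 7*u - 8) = u - 8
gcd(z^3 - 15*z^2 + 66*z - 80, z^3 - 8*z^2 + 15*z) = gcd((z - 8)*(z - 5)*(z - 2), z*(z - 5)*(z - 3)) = z - 5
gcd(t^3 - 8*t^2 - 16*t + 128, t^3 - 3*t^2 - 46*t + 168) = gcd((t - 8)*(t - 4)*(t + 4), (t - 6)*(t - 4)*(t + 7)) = t - 4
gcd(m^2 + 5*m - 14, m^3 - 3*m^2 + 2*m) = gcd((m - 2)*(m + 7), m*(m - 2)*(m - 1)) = m - 2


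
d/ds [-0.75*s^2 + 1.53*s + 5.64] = 1.53 - 1.5*s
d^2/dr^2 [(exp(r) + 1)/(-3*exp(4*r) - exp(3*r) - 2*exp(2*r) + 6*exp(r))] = (-81*exp(7*r) - 177*exp(6*r) - 85*exp(5*r) - 249*exp(4*r) - 68*exp(3*r) - 16*exp(2*r) + 36*exp(r) - 36)*exp(-r)/(27*exp(9*r) + 27*exp(8*r) + 63*exp(7*r) - 125*exp(6*r) - 66*exp(5*r) - 222*exp(4*r) + 260*exp(3*r) + 36*exp(2*r) + 216*exp(r) - 216)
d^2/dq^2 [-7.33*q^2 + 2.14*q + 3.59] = -14.6600000000000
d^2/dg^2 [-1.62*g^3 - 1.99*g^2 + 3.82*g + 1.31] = -9.72*g - 3.98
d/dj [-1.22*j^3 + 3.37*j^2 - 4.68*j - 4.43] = -3.66*j^2 + 6.74*j - 4.68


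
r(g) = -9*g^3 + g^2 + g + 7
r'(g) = -27*g^2 + 2*g + 1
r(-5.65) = 1656.53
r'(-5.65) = -872.21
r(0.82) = 3.53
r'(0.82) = -15.51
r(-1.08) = 18.42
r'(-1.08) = -32.65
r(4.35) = -710.54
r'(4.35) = -501.21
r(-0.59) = 8.61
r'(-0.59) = -9.58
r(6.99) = -3010.94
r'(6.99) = -1304.24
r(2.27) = -90.85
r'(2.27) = -133.59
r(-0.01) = 6.99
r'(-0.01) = 0.98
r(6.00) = -1895.00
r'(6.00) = -959.00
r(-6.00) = 1981.00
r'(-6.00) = -983.00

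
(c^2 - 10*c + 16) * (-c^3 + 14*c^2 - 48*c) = -c^5 + 24*c^4 - 204*c^3 + 704*c^2 - 768*c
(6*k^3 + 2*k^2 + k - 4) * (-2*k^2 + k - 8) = -12*k^5 + 2*k^4 - 48*k^3 - 7*k^2 - 12*k + 32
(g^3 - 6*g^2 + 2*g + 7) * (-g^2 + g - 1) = -g^5 + 7*g^4 - 9*g^3 + g^2 + 5*g - 7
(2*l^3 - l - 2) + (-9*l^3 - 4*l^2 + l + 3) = -7*l^3 - 4*l^2 + 1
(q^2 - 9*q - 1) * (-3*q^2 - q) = -3*q^4 + 26*q^3 + 12*q^2 + q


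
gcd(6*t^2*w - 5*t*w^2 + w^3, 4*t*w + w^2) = w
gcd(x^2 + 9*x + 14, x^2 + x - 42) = x + 7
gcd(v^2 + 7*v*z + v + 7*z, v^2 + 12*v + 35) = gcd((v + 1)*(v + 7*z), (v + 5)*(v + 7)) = 1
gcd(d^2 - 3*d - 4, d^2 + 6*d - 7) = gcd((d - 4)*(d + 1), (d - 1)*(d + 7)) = 1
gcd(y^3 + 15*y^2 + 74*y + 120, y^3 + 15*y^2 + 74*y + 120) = y^3 + 15*y^2 + 74*y + 120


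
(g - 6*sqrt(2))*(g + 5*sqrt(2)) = g^2 - sqrt(2)*g - 60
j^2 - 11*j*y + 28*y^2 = (j - 7*y)*(j - 4*y)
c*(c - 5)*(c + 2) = c^3 - 3*c^2 - 10*c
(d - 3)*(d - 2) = d^2 - 5*d + 6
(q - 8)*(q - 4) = q^2 - 12*q + 32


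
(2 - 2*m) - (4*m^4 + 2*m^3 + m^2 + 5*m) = -4*m^4 - 2*m^3 - m^2 - 7*m + 2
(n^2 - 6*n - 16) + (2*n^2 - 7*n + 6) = 3*n^2 - 13*n - 10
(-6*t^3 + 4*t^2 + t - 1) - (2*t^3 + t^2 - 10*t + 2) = -8*t^3 + 3*t^2 + 11*t - 3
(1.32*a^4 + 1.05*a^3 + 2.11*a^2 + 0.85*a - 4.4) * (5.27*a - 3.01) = 6.9564*a^5 + 1.5603*a^4 + 7.9592*a^3 - 1.8716*a^2 - 25.7465*a + 13.244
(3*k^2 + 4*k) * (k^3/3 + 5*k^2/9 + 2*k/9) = k^5 + 3*k^4 + 26*k^3/9 + 8*k^2/9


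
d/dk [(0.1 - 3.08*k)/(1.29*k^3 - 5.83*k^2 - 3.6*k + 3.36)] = (7.9464*k^3 - 18.3434*k^2 + 1.166*k - 9.9888)/(1.6641*k^6 - 15.0414*k^5 + 24.7009*k^4 + 50.6448*k^3 - 26.2176*k^2 - 24.192*k + 11.2896)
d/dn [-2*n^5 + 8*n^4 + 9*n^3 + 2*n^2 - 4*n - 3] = -10*n^4 + 32*n^3 + 27*n^2 + 4*n - 4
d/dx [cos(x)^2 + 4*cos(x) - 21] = -2*(cos(x) + 2)*sin(x)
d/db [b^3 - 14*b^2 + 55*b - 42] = 3*b^2 - 28*b + 55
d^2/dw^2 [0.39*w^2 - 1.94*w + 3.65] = 0.780000000000000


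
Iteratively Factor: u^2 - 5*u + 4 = (u - 1)*(u - 4)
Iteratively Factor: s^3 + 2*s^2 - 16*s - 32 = (s + 2)*(s^2 - 16) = (s + 2)*(s + 4)*(s - 4)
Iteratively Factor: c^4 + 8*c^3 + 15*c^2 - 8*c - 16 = (c + 4)*(c^3 + 4*c^2 - c - 4) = (c - 1)*(c + 4)*(c^2 + 5*c + 4) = (c - 1)*(c + 4)^2*(c + 1)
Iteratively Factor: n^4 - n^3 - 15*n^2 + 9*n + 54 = (n - 3)*(n^3 + 2*n^2 - 9*n - 18) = (n - 3)*(n + 2)*(n^2 - 9) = (n - 3)^2*(n + 2)*(n + 3)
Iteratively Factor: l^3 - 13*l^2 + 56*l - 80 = (l - 4)*(l^2 - 9*l + 20) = (l - 4)^2*(l - 5)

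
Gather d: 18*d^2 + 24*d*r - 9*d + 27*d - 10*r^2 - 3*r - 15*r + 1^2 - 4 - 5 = 18*d^2 + d*(24*r + 18) - 10*r^2 - 18*r - 8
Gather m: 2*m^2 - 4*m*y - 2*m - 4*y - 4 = 2*m^2 + m*(-4*y - 2) - 4*y - 4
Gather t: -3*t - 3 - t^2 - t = -t^2 - 4*t - 3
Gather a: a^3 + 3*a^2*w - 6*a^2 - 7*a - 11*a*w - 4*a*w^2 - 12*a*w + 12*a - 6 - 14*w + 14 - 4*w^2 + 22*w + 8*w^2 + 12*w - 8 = a^3 + a^2*(3*w - 6) + a*(-4*w^2 - 23*w + 5) + 4*w^2 + 20*w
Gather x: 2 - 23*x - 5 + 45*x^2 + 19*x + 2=45*x^2 - 4*x - 1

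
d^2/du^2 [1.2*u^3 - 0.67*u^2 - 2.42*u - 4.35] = 7.2*u - 1.34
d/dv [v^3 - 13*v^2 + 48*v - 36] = 3*v^2 - 26*v + 48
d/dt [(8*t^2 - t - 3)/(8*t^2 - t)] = 3*(16*t - 1)/(t^2*(64*t^2 - 16*t + 1))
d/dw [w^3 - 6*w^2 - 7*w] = 3*w^2 - 12*w - 7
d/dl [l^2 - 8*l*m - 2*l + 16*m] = 2*l - 8*m - 2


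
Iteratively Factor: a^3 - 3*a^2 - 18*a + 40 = (a + 4)*(a^2 - 7*a + 10) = (a - 5)*(a + 4)*(a - 2)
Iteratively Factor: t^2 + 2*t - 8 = (t + 4)*(t - 2)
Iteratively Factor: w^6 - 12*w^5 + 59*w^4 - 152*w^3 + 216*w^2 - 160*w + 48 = (w - 2)*(w^5 - 10*w^4 + 39*w^3 - 74*w^2 + 68*w - 24) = (w - 2)^2*(w^4 - 8*w^3 + 23*w^2 - 28*w + 12) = (w - 3)*(w - 2)^2*(w^3 - 5*w^2 + 8*w - 4) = (w - 3)*(w - 2)^3*(w^2 - 3*w + 2) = (w - 3)*(w - 2)^4*(w - 1)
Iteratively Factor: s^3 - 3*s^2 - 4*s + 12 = (s - 2)*(s^2 - s - 6) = (s - 3)*(s - 2)*(s + 2)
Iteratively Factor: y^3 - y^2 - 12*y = (y - 4)*(y^2 + 3*y) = (y - 4)*(y + 3)*(y)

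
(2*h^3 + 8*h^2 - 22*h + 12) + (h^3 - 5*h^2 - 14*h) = 3*h^3 + 3*h^2 - 36*h + 12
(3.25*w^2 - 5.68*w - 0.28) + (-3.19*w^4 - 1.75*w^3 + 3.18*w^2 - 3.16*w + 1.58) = -3.19*w^4 - 1.75*w^3 + 6.43*w^2 - 8.84*w + 1.3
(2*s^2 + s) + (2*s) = 2*s^2 + 3*s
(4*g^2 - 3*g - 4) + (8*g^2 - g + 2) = 12*g^2 - 4*g - 2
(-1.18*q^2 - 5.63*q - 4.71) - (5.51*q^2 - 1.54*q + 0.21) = -6.69*q^2 - 4.09*q - 4.92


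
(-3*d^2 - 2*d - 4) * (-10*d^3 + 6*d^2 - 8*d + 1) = 30*d^5 + 2*d^4 + 52*d^3 - 11*d^2 + 30*d - 4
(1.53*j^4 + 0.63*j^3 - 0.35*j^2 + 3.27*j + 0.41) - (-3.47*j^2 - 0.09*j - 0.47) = 1.53*j^4 + 0.63*j^3 + 3.12*j^2 + 3.36*j + 0.88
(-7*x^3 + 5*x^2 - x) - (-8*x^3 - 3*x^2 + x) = x^3 + 8*x^2 - 2*x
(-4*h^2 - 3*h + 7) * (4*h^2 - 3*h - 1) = -16*h^4 + 41*h^2 - 18*h - 7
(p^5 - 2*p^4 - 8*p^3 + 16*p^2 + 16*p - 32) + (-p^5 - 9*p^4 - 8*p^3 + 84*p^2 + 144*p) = -11*p^4 - 16*p^3 + 100*p^2 + 160*p - 32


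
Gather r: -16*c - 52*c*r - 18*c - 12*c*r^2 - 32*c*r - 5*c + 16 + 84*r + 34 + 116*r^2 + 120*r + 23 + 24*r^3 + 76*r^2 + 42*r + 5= -39*c + 24*r^3 + r^2*(192 - 12*c) + r*(246 - 84*c) + 78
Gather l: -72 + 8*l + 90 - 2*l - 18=6*l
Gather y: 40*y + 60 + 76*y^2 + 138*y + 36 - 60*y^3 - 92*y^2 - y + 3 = -60*y^3 - 16*y^2 + 177*y + 99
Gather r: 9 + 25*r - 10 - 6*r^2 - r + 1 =-6*r^2 + 24*r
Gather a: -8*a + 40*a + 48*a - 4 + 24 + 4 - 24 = 80*a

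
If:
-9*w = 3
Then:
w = -1/3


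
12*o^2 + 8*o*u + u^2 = (2*o + u)*(6*o + u)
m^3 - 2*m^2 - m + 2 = (m - 2)*(m - 1)*(m + 1)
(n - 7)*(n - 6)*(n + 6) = n^3 - 7*n^2 - 36*n + 252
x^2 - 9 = (x - 3)*(x + 3)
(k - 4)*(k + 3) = k^2 - k - 12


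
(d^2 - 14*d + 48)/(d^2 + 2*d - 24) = (d^2 - 14*d + 48)/(d^2 + 2*d - 24)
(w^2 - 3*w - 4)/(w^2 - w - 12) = (w + 1)/(w + 3)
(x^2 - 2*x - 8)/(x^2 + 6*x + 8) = (x - 4)/(x + 4)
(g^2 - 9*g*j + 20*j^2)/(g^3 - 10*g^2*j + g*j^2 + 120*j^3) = (g - 4*j)/(g^2 - 5*g*j - 24*j^2)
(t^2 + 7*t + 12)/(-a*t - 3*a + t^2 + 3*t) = (t + 4)/(-a + t)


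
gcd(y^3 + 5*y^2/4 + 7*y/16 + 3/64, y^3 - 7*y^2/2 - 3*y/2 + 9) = 1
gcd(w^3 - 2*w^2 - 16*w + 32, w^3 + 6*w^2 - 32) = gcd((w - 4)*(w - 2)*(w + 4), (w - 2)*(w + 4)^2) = w^2 + 2*w - 8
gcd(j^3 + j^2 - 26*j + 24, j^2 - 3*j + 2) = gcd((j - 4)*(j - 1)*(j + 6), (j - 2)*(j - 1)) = j - 1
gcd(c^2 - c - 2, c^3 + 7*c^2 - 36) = c - 2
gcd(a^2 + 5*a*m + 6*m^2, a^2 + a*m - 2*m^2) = a + 2*m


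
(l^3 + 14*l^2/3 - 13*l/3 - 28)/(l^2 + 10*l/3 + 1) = (3*l^2 + 5*l - 28)/(3*l + 1)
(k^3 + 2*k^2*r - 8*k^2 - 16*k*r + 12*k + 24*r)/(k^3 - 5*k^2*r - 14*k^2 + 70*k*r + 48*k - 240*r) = (-k^2 - 2*k*r + 2*k + 4*r)/(-k^2 + 5*k*r + 8*k - 40*r)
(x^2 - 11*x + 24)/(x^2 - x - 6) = (x - 8)/(x + 2)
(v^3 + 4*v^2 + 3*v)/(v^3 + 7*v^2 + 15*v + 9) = v/(v + 3)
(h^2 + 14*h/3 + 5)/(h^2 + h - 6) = (h + 5/3)/(h - 2)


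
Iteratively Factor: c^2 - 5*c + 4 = (c - 4)*(c - 1)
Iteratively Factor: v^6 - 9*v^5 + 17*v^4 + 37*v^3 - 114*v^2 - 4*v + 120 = (v - 5)*(v^5 - 4*v^4 - 3*v^3 + 22*v^2 - 4*v - 24) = (v - 5)*(v - 2)*(v^4 - 2*v^3 - 7*v^2 + 8*v + 12) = (v - 5)*(v - 2)*(v + 2)*(v^3 - 4*v^2 + v + 6) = (v - 5)*(v - 2)^2*(v + 2)*(v^2 - 2*v - 3) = (v - 5)*(v - 3)*(v - 2)^2*(v + 2)*(v + 1)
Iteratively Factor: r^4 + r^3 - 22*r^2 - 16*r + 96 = (r - 2)*(r^3 + 3*r^2 - 16*r - 48) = (r - 2)*(r + 3)*(r^2 - 16) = (r - 4)*(r - 2)*(r + 3)*(r + 4)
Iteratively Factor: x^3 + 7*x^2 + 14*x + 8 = (x + 1)*(x^2 + 6*x + 8) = (x + 1)*(x + 2)*(x + 4)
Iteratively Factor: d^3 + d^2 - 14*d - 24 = (d + 2)*(d^2 - d - 12) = (d - 4)*(d + 2)*(d + 3)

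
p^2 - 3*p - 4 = (p - 4)*(p + 1)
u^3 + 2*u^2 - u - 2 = (u - 1)*(u + 1)*(u + 2)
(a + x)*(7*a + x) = 7*a^2 + 8*a*x + x^2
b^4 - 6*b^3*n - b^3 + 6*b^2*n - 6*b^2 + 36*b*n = b*(b - 3)*(b + 2)*(b - 6*n)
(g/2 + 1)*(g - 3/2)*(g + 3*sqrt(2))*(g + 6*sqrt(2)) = g^4/2 + g^3/4 + 9*sqrt(2)*g^3/2 + 9*sqrt(2)*g^2/4 + 33*g^2/2 - 27*sqrt(2)*g/2 + 9*g - 54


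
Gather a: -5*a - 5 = -5*a - 5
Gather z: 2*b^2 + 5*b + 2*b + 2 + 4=2*b^2 + 7*b + 6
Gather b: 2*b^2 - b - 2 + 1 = 2*b^2 - b - 1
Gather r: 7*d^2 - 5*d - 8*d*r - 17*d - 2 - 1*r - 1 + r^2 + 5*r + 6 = 7*d^2 - 22*d + r^2 + r*(4 - 8*d) + 3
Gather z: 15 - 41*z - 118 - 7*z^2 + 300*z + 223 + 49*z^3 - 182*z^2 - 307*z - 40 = 49*z^3 - 189*z^2 - 48*z + 80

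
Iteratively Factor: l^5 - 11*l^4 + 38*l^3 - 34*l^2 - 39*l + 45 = (l - 3)*(l^4 - 8*l^3 + 14*l^2 + 8*l - 15) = (l - 3)^2*(l^3 - 5*l^2 - l + 5) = (l - 3)^2*(l + 1)*(l^2 - 6*l + 5) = (l - 3)^2*(l - 1)*(l + 1)*(l - 5)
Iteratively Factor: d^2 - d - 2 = (d - 2)*(d + 1)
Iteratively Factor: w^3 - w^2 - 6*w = (w + 2)*(w^2 - 3*w) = (w - 3)*(w + 2)*(w)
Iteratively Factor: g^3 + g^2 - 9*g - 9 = (g + 1)*(g^2 - 9) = (g + 1)*(g + 3)*(g - 3)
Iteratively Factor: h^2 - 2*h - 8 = (h - 4)*(h + 2)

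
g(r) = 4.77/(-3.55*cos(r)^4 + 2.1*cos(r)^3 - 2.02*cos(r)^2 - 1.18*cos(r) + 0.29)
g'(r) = 4.77*(-14.2*sin(r)*cos(r)^3 + 6.3*sin(r)*cos(r)^2 - 4.04*sin(r)*cos(r) - 1.18*sin(r))/(-3.55*cos(r)^4 + 2.1*cos(r)^3 - 2.02*cos(r)^2 - 1.18*cos(r) + 0.29)^2 = (-67.734*cos(r)^3 + 30.051*cos(r)^2 - 19.2708*cos(r) - 5.6286)*sin(r)/(3.55*cos(r)^4 - 2.1*cos(r)^3 + 2.02*cos(r)^2 + 1.18*cos(r) - 0.29)^2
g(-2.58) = -1.47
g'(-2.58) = -3.69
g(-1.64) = 13.21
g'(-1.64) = 31.59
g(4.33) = 17.59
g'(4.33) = -116.93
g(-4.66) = 13.79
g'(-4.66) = -37.78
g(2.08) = -81.47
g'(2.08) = 4776.22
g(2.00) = 27.50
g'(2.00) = 377.20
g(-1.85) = 12.00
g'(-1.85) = -20.59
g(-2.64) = -1.27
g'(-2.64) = -2.75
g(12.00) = -1.78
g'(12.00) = 3.07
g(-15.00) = -2.29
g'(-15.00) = -8.40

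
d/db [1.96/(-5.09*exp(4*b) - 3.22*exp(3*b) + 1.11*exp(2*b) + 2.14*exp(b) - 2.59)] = (39.9056*exp(3*b) + 18.9336*exp(2*b) - 4.3512*exp(b) - 4.1944)*exp(b)/(5.09*exp(4*b) + 3.22*exp(3*b) - 1.11*exp(2*b) - 2.14*exp(b) + 2.59)^2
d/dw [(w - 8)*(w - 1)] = 2*w - 9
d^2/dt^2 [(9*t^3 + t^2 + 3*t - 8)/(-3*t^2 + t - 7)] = 4*(75*t^3 + 234*t^2 - 603*t - 115)/(27*t^6 - 27*t^5 + 198*t^4 - 127*t^3 + 462*t^2 - 147*t + 343)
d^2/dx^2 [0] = 0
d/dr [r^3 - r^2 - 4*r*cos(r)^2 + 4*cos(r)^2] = 3*r^2 + 4*r*sin(2*r) - 2*r - 4*sin(2*r) - 4*cos(r)^2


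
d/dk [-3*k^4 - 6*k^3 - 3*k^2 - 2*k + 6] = -12*k^3 - 18*k^2 - 6*k - 2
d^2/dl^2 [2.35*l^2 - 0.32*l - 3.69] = 4.70000000000000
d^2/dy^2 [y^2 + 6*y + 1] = 2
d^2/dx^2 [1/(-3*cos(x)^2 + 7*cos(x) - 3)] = (-36*sin(x)^4 + 31*sin(x)^2 - 399*cos(x)/4 + 63*cos(3*x)/4 + 85)/(3*sin(x)^2 + 7*cos(x) - 6)^3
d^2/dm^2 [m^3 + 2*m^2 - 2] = 6*m + 4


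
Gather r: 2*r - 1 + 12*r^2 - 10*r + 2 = 12*r^2 - 8*r + 1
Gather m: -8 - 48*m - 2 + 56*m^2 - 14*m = 56*m^2 - 62*m - 10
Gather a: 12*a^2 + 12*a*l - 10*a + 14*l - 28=12*a^2 + a*(12*l - 10) + 14*l - 28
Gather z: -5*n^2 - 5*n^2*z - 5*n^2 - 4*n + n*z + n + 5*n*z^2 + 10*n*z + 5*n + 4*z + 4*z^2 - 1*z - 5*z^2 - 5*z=-10*n^2 + 2*n + z^2*(5*n - 1) + z*(-5*n^2 + 11*n - 2)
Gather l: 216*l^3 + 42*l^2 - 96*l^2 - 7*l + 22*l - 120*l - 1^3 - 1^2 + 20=216*l^3 - 54*l^2 - 105*l + 18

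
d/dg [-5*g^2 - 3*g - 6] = -10*g - 3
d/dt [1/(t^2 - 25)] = -2*t/(t^2 - 25)^2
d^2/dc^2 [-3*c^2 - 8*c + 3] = -6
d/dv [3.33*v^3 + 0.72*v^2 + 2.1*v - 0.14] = 9.99*v^2 + 1.44*v + 2.1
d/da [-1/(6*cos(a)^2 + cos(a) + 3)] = -(12*cos(a) + 1)*sin(a)/(6*cos(a)^2 + cos(a) + 3)^2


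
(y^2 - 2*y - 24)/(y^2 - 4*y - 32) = (y - 6)/(y - 8)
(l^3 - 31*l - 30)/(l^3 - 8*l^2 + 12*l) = (l^2 + 6*l + 5)/(l*(l - 2))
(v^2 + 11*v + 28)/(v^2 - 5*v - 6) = (v^2 + 11*v + 28)/(v^2 - 5*v - 6)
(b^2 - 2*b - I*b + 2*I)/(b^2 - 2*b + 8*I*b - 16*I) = (b - I)/(b + 8*I)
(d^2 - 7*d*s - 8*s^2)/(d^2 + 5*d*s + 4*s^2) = (d - 8*s)/(d + 4*s)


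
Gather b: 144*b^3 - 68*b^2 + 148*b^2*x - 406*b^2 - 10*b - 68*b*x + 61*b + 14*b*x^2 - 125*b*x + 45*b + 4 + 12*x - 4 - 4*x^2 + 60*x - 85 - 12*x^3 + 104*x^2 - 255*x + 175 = 144*b^3 + b^2*(148*x - 474) + b*(14*x^2 - 193*x + 96) - 12*x^3 + 100*x^2 - 183*x + 90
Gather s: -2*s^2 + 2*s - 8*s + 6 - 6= -2*s^2 - 6*s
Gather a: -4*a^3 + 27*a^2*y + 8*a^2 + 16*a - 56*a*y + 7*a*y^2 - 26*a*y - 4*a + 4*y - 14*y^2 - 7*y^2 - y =-4*a^3 + a^2*(27*y + 8) + a*(7*y^2 - 82*y + 12) - 21*y^2 + 3*y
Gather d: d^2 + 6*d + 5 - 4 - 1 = d^2 + 6*d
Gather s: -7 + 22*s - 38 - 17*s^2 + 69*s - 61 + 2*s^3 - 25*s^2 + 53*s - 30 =2*s^3 - 42*s^2 + 144*s - 136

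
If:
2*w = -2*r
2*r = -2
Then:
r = -1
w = 1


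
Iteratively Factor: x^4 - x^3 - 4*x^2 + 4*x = (x + 2)*(x^3 - 3*x^2 + 2*x) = x*(x + 2)*(x^2 - 3*x + 2) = x*(x - 1)*(x + 2)*(x - 2)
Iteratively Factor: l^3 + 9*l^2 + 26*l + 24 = (l + 3)*(l^2 + 6*l + 8) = (l + 2)*(l + 3)*(l + 4)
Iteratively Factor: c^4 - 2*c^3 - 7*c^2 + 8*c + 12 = (c - 3)*(c^3 + c^2 - 4*c - 4) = (c - 3)*(c + 1)*(c^2 - 4) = (c - 3)*(c - 2)*(c + 1)*(c + 2)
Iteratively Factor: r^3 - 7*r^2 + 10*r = (r - 5)*(r^2 - 2*r) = (r - 5)*(r - 2)*(r)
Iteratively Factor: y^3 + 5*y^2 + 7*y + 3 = (y + 1)*(y^2 + 4*y + 3) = (y + 1)*(y + 3)*(y + 1)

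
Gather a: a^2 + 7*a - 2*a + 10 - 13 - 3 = a^2 + 5*a - 6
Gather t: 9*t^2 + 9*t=9*t^2 + 9*t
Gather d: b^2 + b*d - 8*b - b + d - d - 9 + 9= b^2 + b*d - 9*b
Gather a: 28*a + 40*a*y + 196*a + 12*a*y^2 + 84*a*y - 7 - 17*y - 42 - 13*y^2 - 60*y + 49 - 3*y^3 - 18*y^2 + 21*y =a*(12*y^2 + 124*y + 224) - 3*y^3 - 31*y^2 - 56*y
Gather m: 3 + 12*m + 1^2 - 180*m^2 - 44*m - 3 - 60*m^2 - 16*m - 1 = -240*m^2 - 48*m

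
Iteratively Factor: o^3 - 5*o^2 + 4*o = (o - 1)*(o^2 - 4*o) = o*(o - 1)*(o - 4)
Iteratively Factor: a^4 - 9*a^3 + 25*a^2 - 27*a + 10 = (a - 5)*(a^3 - 4*a^2 + 5*a - 2) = (a - 5)*(a - 2)*(a^2 - 2*a + 1) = (a - 5)*(a - 2)*(a - 1)*(a - 1)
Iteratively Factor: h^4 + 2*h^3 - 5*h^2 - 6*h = (h - 2)*(h^3 + 4*h^2 + 3*h) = (h - 2)*(h + 1)*(h^2 + 3*h) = h*(h - 2)*(h + 1)*(h + 3)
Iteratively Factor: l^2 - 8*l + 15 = (l - 5)*(l - 3)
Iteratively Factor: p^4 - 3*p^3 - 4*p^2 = (p - 4)*(p^3 + p^2) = p*(p - 4)*(p^2 + p) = p^2*(p - 4)*(p + 1)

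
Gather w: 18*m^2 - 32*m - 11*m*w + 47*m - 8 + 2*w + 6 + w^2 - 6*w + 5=18*m^2 + 15*m + w^2 + w*(-11*m - 4) + 3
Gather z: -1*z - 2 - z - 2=-2*z - 4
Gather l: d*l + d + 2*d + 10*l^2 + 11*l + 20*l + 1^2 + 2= 3*d + 10*l^2 + l*(d + 31) + 3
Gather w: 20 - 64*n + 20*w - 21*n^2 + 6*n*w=-21*n^2 - 64*n + w*(6*n + 20) + 20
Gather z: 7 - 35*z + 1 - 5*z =8 - 40*z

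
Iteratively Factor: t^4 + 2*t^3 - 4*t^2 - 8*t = (t + 2)*(t^3 - 4*t) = t*(t + 2)*(t^2 - 4) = t*(t - 2)*(t + 2)*(t + 2)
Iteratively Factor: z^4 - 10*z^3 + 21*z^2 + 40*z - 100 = (z - 5)*(z^3 - 5*z^2 - 4*z + 20) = (z - 5)^2*(z^2 - 4) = (z - 5)^2*(z + 2)*(z - 2)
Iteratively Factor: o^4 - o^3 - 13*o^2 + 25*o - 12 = (o - 1)*(o^3 - 13*o + 12) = (o - 1)^2*(o^2 + o - 12) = (o - 3)*(o - 1)^2*(o + 4)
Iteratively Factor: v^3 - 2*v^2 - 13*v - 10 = (v + 2)*(v^2 - 4*v - 5) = (v - 5)*(v + 2)*(v + 1)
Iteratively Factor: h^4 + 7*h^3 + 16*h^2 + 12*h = (h + 3)*(h^3 + 4*h^2 + 4*h) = h*(h + 3)*(h^2 + 4*h + 4) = h*(h + 2)*(h + 3)*(h + 2)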